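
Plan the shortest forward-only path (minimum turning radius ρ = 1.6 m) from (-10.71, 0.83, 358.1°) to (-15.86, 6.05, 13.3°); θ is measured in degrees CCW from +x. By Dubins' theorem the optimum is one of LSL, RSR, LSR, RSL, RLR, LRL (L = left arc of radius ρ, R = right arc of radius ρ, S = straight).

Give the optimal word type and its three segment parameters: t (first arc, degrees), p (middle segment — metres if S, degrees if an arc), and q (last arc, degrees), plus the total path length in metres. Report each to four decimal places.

Let ψ = atan2(Δy, Δx) = atan2(5.22, -5.15) = 134.6132° be the start→goal bearing.
Normalize: d = |goal − start| / ρ = 7.332864/1.6 = 4.583040, α = (θ_start − ψ) mod 360° = 223.4868° = 3.900580 rad, β = (θ_goal − ψ) mod 360° = 238.6868° = 4.165870 rad.
Common terms: sin α = -0.688187, cos α = -0.725533, sin β = -0.854339, cos β = -0.519717, cos(α−β) = 0.965016, d² = 21.004258. Work in radians in the unit-radius frame; every candidate has L = ρ·(t + p + q).
LSL: p² = 2 + d² − 2cos(α−β) + 2d(sin α − sin β) = 22.597186; p = √p² = 4.753650; φ = atan2(cos β − cos α, d + sin α − sin β) = 0.043310 rad; t = (φ − α) mod 2π = 2.425916 rad, q = (β − φ) mod 2π = 4.122560 rad → L = 1.6·(2.425916 + 4.753650 + 4.122560) = 1.6·11.302125 = 18.083400 m
RSR: p² = 2 + d² − 2cos(α−β) + 2d(sin β − sin α) = 19.551264; p = √p² = 4.421681; φ = atan2(cos α − cos β, d − sin α + sin β) = -0.046564 rad; t = (α − φ) mod 2π = 3.947144 rad, q = (φ − β) mod 2π = 2.070752 rad → L = 1.6·(3.947144 + 4.421681 + 2.070752) = 1.6·10.439576 = 16.703322 m
LSR: p² = d² − 2 + 2cos(α−β) + 2d(sin α + sin β) = 6.795377; p = √p² = 2.606794; φ = atan2(−cos α − cos β, d + sin α + sin β) − atan2(−2, p) = 1.043149 rad; t = (φ − α) mod 2π = 3.425754 rad, q = (φ − β) mod 2π = 3.160464 rad → L = 1.6·(3.425754 + 2.606794 + 3.160464) = 1.6·9.193013 = 14.708821 m
RSL: p² = d² − 2 + 2cos(α−β) − 2d(sin α + sin β) = 35.073204; p = √p² = 5.922263; φ = atan2(cos α + cos β, d − sin α − sin β) − atan2(2, p) = -0.526238 rad; t = (α − φ) mod 2π = 4.426817 rad, q = (β − φ) mod 2π = 4.692107 rad → L = 1.6·(4.426817 + 5.922263 + 4.692107) = 1.6·15.041188 = 24.065901 m
RLR: c = (6 − d² + 2cos(α−β) + 2d(sin α − sin β))/8 = -1.443908, |c| > 1 → infeasible
LRL: c = (6 − d² + 2cos(α−β) − 2d(sin α − sin β))/8 = -1.824648, |c| > 1 → infeasible
Shortest: LSR with L = 14.708821 m ≈ 14.7088 m
Convert LSR to answer units (arcs ×180/π): t = 3.425754·180/π = 196.2813°, p = ρ·p = 1.6·2.606794 = 4.1709 m, q = 3.160464·180/π = 181.0813°, L = 14.7088 m.

LSR: t = 196.2813°, p = 4.1709 m, q = 181.0813°, L = 14.7088 m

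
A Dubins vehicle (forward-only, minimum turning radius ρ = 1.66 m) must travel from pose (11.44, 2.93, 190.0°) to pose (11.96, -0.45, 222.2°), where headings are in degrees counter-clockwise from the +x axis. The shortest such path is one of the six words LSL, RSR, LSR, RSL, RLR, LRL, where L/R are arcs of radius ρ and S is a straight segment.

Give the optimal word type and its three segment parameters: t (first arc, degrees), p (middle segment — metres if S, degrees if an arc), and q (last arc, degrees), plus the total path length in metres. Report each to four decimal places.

Let ψ = atan2(Δy, Δx) = atan2(-3.38, 0.52) = -81.2538° be the start→goal bearing.
Normalize: d = |goal − start| / ρ = 3.419766/1.66 = 2.060100, α = (θ_start − ψ) mod 360° = 271.2538° = 4.734273 rad, β = (θ_goal − ψ) mod 360° = 303.4538° = 5.296269 rad.
Common terms: sin α = -0.999761, cos α = 0.021882, sin β = -0.834330, cos β = 0.551265, cos(α−β) = 0.846193, d² = 4.244012. Work in radians in the unit-radius frame; every candidate has L = ρ·(t + p + q).
LSL: p² = 2 + d² − 2cos(α−β) + 2d(sin α − sin β) = 3.870020; p = √p² = 1.967237; φ = atan2(cos β − cos α, d + sin α − sin β) = 0.272458 rad; t = (φ − α) mod 2π = 1.821371 rad, q = (β − φ) mod 2π = 5.023810 rad → L = 1.66·(1.821371 + 1.967237 + 5.023810) = 1.66·8.812418 = 14.628614 m
RSR: p² = 2 + d² − 2cos(α−β) + 2d(sin β − sin α) = 5.233232; p = √p² = 2.287626; φ = atan2(cos α − cos β, d − sin α + sin β) = -0.233528 rad; t = (α − φ) mod 2π = 4.967801 rad, q = (φ − β) mod 2π = 0.753388 rad → L = 1.66·(4.967801 + 2.287626 + 0.753388) = 1.66·8.008815 = 13.294633 m
LSR: p² = d² − 2 + 2cos(α−β) + 2d(sin α + sin β) = -3.620423 < 0 → infeasible
RSL: p² = d² − 2 + 2cos(α−β) − 2d(sin α + sin β) = 11.493220; p = √p² = 3.390165; φ = atan2(cos α + cos β, d − sin α − sin β) − atan2(2, p) = -0.386860 rad; t = (α − φ) mod 2π = 5.121133 rad, q = (β − φ) mod 2π = 5.683129 rad → L = 1.66·(5.121133 + 3.390165 + 5.683129) = 1.66·14.194426 = 23.562748 m
RLR: c = (6 − d² + 2cos(α−β) + 2d(sin α − sin β))/8 = 0.345846; p = 2π − arccos c = 5.065529 rad; φ = atan2(cos α − cos β, d − sin α + sin β) = -0.233528 rad; t = (α − φ + p/2) mod 2π = 1.217380 rad, q = (α − β − t + p) mod 2π = 3.286153 rad → L = 1.66·(1.217380 + 5.065529 + 3.286153) = 1.66·9.569063 = 15.884644 m
LRL: c = (6 − d² + 2cos(α−β) − 2d(sin α − sin β))/8 = 0.516248; p = 2π − arccos c = 5.254853 rad; φ = atan2(cos β − cos α, d + sin α − sin β) = 0.272458 rad; t = (φ − α + p/2) mod 2π = 4.448797 rad, q = (β − α − t + p) mod 2π = 1.368051 rad → L = 1.66·(4.448797 + 5.254853 + 1.368051) = 1.66·11.071701 = 18.379024 m
Shortest: RSR with L = 13.294633 m ≈ 13.2946 m
Convert RSR to answer units (arcs ×180/π): t = 4.967801·180/π = 284.6340°, p = ρ·p = 1.66·2.287626 = 3.7975 m, q = 0.753388·180/π = 43.1660°, L = 13.2946 m.

RSR: t = 284.6340°, p = 3.7975 m, q = 43.1660°, L = 13.2946 m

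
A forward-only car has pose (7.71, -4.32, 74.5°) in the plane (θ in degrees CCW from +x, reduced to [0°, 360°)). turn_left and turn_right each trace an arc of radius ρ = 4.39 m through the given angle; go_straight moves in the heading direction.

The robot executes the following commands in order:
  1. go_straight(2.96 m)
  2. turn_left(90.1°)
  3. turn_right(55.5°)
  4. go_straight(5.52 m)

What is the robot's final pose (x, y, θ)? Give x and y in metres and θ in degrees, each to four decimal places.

set_pose: (x, y, θ) = (7.7100, -4.3200, 74.5000°), ρ = 4.39
go_straight(2.96): x += 2.96·cos θ, y += 2.96·sin θ → (8.5010, -1.4677, 74.5000°)
turn_left(90.1°): centre at ρ to the left, rotate +90.1° → (5.4365, 3.9379, 164.6000°)
turn_right(55.5°): centre at ρ to the right, rotate −55.5° → (2.4539, 6.7338, 109.1000°)
go_straight(5.52): x += 5.52·cos θ, y += 5.52·sin θ → (0.6477, 11.9499, 109.1000°)

(0.6477, 11.9499, 109.1000°)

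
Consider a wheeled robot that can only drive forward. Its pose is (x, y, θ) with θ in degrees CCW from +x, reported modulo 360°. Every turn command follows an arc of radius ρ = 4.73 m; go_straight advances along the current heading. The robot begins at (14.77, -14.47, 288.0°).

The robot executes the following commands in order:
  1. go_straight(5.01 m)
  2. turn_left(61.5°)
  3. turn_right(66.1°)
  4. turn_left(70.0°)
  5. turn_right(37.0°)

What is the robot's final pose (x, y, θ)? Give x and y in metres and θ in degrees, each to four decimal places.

(30.4698, -30.8544, 316.4000°)

set_pose: (x, y, θ) = (14.7700, -14.4700, 288.0000°), ρ = 4.73
go_straight(5.01): x += 5.01·cos θ, y += 5.01·sin θ → (16.3182, -19.2348, 288.0000°)
turn_left(61.5°): centre at ρ to the left, rotate +61.5° → (19.9547, -22.4239, 349.5000°)
turn_right(66.1°): centre at ρ to the right, rotate −66.1° → (23.6940, -25.9786, 283.4000°)
turn_left(70.0°): centre at ρ to the left, rotate +70.0° → (27.7515, -29.5811, 353.4000°)
turn_right(37.0°): centre at ρ to the right, rotate −37.0° → (30.4698, -30.8544, 316.4000°)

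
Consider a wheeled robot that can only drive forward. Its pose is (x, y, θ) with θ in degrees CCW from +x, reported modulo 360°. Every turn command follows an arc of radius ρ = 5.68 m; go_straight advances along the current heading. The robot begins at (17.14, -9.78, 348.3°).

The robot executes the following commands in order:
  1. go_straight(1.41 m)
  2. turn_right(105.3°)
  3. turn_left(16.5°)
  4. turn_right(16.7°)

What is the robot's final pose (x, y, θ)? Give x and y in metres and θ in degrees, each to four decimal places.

(21.3728, -21.3114, 242.8000°)

set_pose: (x, y, θ) = (17.1400, -9.7800, 348.3000°), ρ = 5.68
go_straight(1.41): x += 1.41·cos θ, y += 1.41·sin θ → (18.5207, -10.0659, 348.3000°)
turn_right(105.3°): centre at ρ to the right, rotate −105.3° → (22.4298, -18.2066, 243.0000°)
turn_left(16.5°): centre at ρ to the left, rotate +16.5° → (21.9058, -19.7501, 259.5000°)
turn_right(16.7°): centre at ρ to the right, rotate −16.7° → (21.3728, -21.3114, 242.8000°)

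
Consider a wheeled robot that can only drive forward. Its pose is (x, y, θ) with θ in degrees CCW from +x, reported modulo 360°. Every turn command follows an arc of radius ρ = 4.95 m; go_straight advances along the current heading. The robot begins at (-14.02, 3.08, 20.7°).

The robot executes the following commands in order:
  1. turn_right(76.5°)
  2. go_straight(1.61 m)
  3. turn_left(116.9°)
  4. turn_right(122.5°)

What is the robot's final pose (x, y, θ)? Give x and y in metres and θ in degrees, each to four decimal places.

set_pose: (x, y, θ) = (-14.0200, 3.0800, 20.7000°), ρ = 4.95
turn_right(76.5°): centre at ρ to the right, rotate −76.5° → (-8.1763, 1.2319, -55.8000° ≡ 304.2000°)
go_straight(1.61): x += 1.61·cos θ, y += 1.61·sin θ → (-7.2713, -0.0997, 304.2000°)
turn_left(116.9°): centre at ρ to the left, rotate +116.9° → (1.1563, 0.2903, 421.1000° ≡ 61.1000°)
turn_right(122.5°): centre at ρ to the right, rotate −122.5° → (9.8359, 0.2676, -61.4000° ≡ 298.6000°)

(9.8359, 0.2676, 298.6000°)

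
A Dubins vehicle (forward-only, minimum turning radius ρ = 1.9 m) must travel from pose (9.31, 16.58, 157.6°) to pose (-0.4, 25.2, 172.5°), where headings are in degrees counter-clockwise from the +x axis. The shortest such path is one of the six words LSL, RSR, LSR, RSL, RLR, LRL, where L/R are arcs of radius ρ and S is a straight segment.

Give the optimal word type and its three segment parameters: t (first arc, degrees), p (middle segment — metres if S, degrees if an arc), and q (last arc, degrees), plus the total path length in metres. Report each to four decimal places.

Let ψ = atan2(Δy, Δx) = atan2(8.62, -9.71) = 138.4031° be the start→goal bearing.
Normalize: d = |goal − start| / ρ = 12.984163/1.9 = 6.833770, α = (θ_start − ψ) mod 360° = 19.1969° = 0.335049 rad, β = (θ_goal − ψ) mod 360° = 34.0969° = 0.595103 rad.
Common terms: sin α = 0.328815, cos α = 0.944394, sin β = 0.560594, cos β = 0.828091, cos(α−β) = 0.966376, d² = 46.700416. Work in radians in the unit-radius frame; every candidate has L = ρ·(t + p + q).
LSL: p² = 2 + d² − 2cos(α−β) + 2d(sin α − sin β) = 43.599819; p = √p² = 6.603016; φ = atan2(cos β − cos α, d + sin α − sin β) = -0.017615 rad; t = (φ − α) mod 2π = 5.930522 rad, q = (β − φ) mod 2π = 0.612718 rad → L = 1.9·(5.930522 + 6.603016 + 0.612718) = 1.9·13.146255 = 24.977885 m
RSR: p² = 2 + d² − 2cos(α−β) + 2d(sin β − sin α) = 49.935507; p = √p² = 7.066506; φ = atan2(cos α − cos β, d − sin α + sin β) = 0.016459 rad; t = (α − φ) mod 2π = 0.318590 rad, q = (φ − β) mod 2π = 5.704541 rad → L = 1.9·(0.318590 + 7.066506 + 5.704541) = 1.9·13.089637 = 24.870311 m
LSR: p² = d² − 2 + 2cos(α−β) + 2d(sin α + sin β) = 58.789209; p = √p² = 7.667412; φ = atan2(−cos α − cos β, d + sin α + sin β) − atan2(−2, p) = 0.029563 rad; t = (φ − α) mod 2π = 5.977700 rad, q = (φ − β) mod 2π = 5.717646 rad → L = 1.9·(5.977700 + 7.667412 + 5.717646) = 1.9·19.362757 = 36.789239 m
RSL: p² = d² − 2 + 2cos(α−β) − 2d(sin α + sin β) = 34.477127; p = √p² = 5.871723; φ = atan2(cos α + cos β, d − sin α − sin β) − atan2(2, p) = -0.038505 rad; t = (α − φ) mod 2π = 0.373554 rad, q = (β − φ) mod 2π = 0.633608 rad → L = 1.9·(0.373554 + 5.871723 + 0.633608) = 1.9·6.878884 = 13.069880 m
RLR: c = (6 − d² + 2cos(α−β) + 2d(sin α − sin β))/8 = -5.241938, |c| > 1 → infeasible
LRL: c = (6 − d² + 2cos(α−β) − 2d(sin α − sin β))/8 = -4.449977, |c| > 1 → infeasible
Shortest: RSL with L = 13.069880 m ≈ 13.0699 m
Convert RSL to answer units (arcs ×180/π): t = 0.373554·180/π = 21.4030°, p = ρ·p = 1.9·5.871723 = 11.1563 m, q = 0.633608·180/π = 36.3030°, L = 13.0699 m.

RSL: t = 21.4030°, p = 11.1563 m, q = 36.3030°, L = 13.0699 m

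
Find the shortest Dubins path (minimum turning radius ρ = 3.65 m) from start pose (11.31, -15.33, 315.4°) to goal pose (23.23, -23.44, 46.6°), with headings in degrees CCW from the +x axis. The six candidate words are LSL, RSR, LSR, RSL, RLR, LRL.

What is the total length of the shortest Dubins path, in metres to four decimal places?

16.4046 m

Let ψ = atan2(Δy, Δx) = atan2(-8.11, 11.92) = -34.2302° be the start→goal bearing.
Normalize: d = |goal − start| / ρ = 14.417299/3.65 = 3.949945, α = (θ_start − ψ) mod 360° = 349.6302° = 6.102197 rad, β = (θ_goal − ψ) mod 360° = 80.8302° = 1.410752 rad.
Common terms: sin α = -0.180001, cos α = 0.983666, sin β = 0.987220, cos β = 0.159362, cos(α−β) = -0.020942, d² = 15.602064. Work in radians in the unit-radius frame; every candidate has L = ρ·(t + p + q).
LSL: p² = 2 + d² − 2cos(α−β) + 2d(sin α − sin β) = 8.423027; p = √p² = 2.902245; φ = atan2(cos β − cos α, d + sin α − sin β) = -0.287987 rad; t = (φ − α) mod 2π = 6.176186 rad, q = (β − φ) mod 2π = 1.698740 rad → L = 3.65·(6.176186 + 2.902245 + 1.698740) = 3.65·10.777171 = 39.336673 m
RSR: p² = 2 + d² − 2cos(α−β) + 2d(sin β − sin α) = 26.864871; p = √p² = 5.183133; φ = atan2(cos α − cos β, d − sin α + sin β) = 0.159714 rad; t = (α − φ) mod 2π = 5.942483 rad, q = (φ − β) mod 2π = 5.032147 rad → L = 3.65·(5.942483 + 5.183133 + 5.032147) = 3.65·16.157764 = 58.975837 m
LSR: p² = d² − 2 + 2cos(α−β) + 2d(sin α + sin β) = 19.937120; p = √p² = 4.465100; φ = atan2(−cos α − cos β, d + sin α + sin β) − atan2(−2, p) = 0.185316 rad; t = (φ − α) mod 2π = 0.366304 rad, q = (φ − β) mod 2π = 5.057749 rad → L = 3.65·(0.366304 + 4.465100 + 5.057749) = 3.65·9.889154 = 36.095411 m
RSL: p² = d² − 2 + 2cos(α−β) − 2d(sin α + sin β) = 7.183239; p = √p² = 2.680156; φ = atan2(cos α + cos β, d − sin α − sin β) − atan2(2, p) = -0.292248 rad; t = (α − φ) mod 2π = 0.111261 rad, q = (β − φ) mod 2π = 1.703001 rad → L = 3.65·(0.111261 + 2.680156 + 1.703001) = 3.65·4.494418 = 16.404625 m
RLR: c = (6 − d² + 2cos(α−β) + 2d(sin α − sin β))/8 = -2.358109, |c| > 1 → infeasible
LRL: c = (6 − d² + 2cos(α−β) − 2d(sin α − sin β))/8 = -0.052878; p = 2π − arccos c = 4.659486 rad; φ = atan2(cos β − cos α, d + sin α − sin β) = -0.287987 rad; t = (φ − α + p/2) mod 2π = 2.222743 rad, q = (β − α − t + p) mod 2π = 4.028483 rad → L = 3.65·(2.222743 + 4.659486 + 4.028483) = 3.65·10.910712 = 39.824099 m
Shortest: RSL with L = 16.404625 m ≈ 16.4046 m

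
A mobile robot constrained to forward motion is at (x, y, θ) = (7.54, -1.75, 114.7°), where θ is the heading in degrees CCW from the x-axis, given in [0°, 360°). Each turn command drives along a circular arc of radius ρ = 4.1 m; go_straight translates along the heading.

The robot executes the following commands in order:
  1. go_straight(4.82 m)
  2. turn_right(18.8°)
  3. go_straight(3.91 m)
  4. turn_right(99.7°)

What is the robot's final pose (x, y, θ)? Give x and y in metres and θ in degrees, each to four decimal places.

set_pose: (x, y, θ) = (7.5400, -1.7500, 114.7000°), ρ = 4.1
go_straight(4.82): x += 4.82·cos θ, y += 4.82·sin θ → (5.5259, 2.6290, 114.7000°)
turn_right(18.8°): centre at ρ to the right, rotate −18.8° → (5.1725, 3.9208, 95.9000°)
go_straight(3.91): x += 3.91·cos θ, y += 3.91·sin θ → (4.7706, 7.8101, 95.9000°)
turn_right(99.7°): centre at ρ to the right, rotate −99.7° → (9.1206, 12.3225, -3.8000° ≡ 356.2000°)

(9.1206, 12.3225, 356.2000°)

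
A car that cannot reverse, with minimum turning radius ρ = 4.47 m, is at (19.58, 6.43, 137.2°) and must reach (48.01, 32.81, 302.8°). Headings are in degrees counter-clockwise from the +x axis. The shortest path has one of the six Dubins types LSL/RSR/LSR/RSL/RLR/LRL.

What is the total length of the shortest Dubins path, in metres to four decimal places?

45.0948 m

Let ψ = atan2(Δy, Δx) = atan2(26.38, 28.43) = 42.8580° be the start→goal bearing.
Normalize: d = |goal − start| / ρ = 38.783622/4.47 = 8.676425, α = (θ_start − ψ) mod 360° = 94.3420° = 1.646578 rad, β = (θ_goal − ψ) mod 360° = 259.9420° = 4.536843 rad.
Common terms: sin α = 0.997130, cos α = -0.075709, sin β = -0.984631, cos β = -0.174645, cos(α−β) = -0.968583, d² = 75.280358. Work in radians in the unit-radius frame; every candidate has L = ρ·(t + p + q).
LSL: p² = 2 + d² − 2cos(α−β) + 2d(sin α − sin β) = 113.606733; p = √p² = 10.658646; φ = atan2(cos β − cos α, d + sin α − sin β) = -0.009282 rad; t = (φ − α) mod 2π = 4.627325 rad, q = (β − φ) mod 2π = 4.546126 rad → L = 4.47·(4.627325 + 10.658646 + 4.546126) = 4.47·19.832096 = 88.649471 m
RSR: p² = 2 + d² − 2cos(α−β) + 2d(sin β − sin α) = 44.828315; p = √p² = 6.695395; φ = atan2(cos α − cos β, d − sin α + sin β) = 0.014777 rad; t = (α − φ) mod 2π = 1.631801 rad, q = (φ − β) mod 2π = 1.761119 rad → L = 4.47·(1.631801 + 6.695395 + 1.761119) = 4.47·10.088315 = 45.094769 m
LSR: p² = d² − 2 + 2cos(α−β) + 2d(sin α + sin β) = 71.560077; p = √p² = 8.459319; φ = atan2(−cos α − cos β, d + sin α + sin β) − atan2(−2, p) = 0.260968 rad; t = (φ − α) mod 2π = 4.897575 rad, q = (φ − β) mod 2π = 2.007310 rad → L = 4.47·(4.897575 + 8.459319 + 2.007310) = 4.47·15.364204 = 68.677990 m
RSL: p² = d² − 2 + 2cos(α−β) − 2d(sin α + sin β) = 71.126306; p = √p² = 8.433641; φ = atan2(cos α + cos β, d − sin α − sin β) − atan2(2, p) = -0.261732 rad; t = (α − φ) mod 2π = 1.908310 rad, q = (β − φ) mod 2π = 4.798576 rad → L = 4.47·(1.908310 + 8.433641 + 4.798576) = 4.47·15.140527 = 67.678158 m
RLR: c = (6 − d² + 2cos(α−β) + 2d(sin α − sin β))/8 = -4.603539, |c| > 1 → infeasible
LRL: c = (6 − d² + 2cos(α−β) − 2d(sin α − sin β))/8 = -13.200842, |c| > 1 → infeasible
Shortest: RSR with L = 45.094769 m ≈ 45.0948 m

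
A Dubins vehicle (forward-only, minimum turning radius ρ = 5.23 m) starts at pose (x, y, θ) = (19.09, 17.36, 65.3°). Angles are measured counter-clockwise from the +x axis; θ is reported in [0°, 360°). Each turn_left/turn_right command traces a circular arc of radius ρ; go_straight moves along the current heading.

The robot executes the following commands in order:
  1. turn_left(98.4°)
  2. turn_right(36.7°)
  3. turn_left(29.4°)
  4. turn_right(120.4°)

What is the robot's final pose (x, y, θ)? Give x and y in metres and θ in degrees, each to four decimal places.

set_pose: (x, y, θ) = (19.0900, 17.3600, 65.3000°), ρ = 5.23
turn_left(98.4°): centre at ρ to the left, rotate +98.4° → (15.8064, 24.5652, 163.7000°)
turn_right(36.7°): centre at ρ to the right, rotate −36.7° → (13.0974, 26.4375, 127.0000°)
turn_left(29.4°): centre at ρ to the left, rotate +29.4° → (11.0144, 28.0826, 156.4000°)
turn_right(120.4°): centre at ρ to the right, rotate −120.4° → (10.0341, 37.1063, 36.0000°)

(10.0341, 37.1063, 36.0000°)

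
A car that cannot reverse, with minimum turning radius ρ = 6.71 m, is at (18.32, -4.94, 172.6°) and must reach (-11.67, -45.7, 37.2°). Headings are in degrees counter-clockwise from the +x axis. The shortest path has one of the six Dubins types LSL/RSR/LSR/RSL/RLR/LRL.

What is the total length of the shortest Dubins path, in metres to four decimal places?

70.2156 m

Let ψ = atan2(Δy, Δx) = atan2(-40.76, -29.99) = -126.3445° be the start→goal bearing.
Normalize: d = |goal − start| / ρ = 50.604127/6.71 = 7.541599, α = (θ_start − ψ) mod 360° = 298.9445° = 5.217566 rad, β = (θ_goal − ψ) mod 360° = 163.5445° = 2.854391 rad.
Common terms: sin α = -0.875089, cos α = 0.483963, sin β = 0.283270, cos β = -0.959040, cos(α−β) = -0.712026, d² = 56.875711. Work in radians in the unit-radius frame; every candidate has L = ρ·(t + p + q).
LSL: p² = 2 + d² − 2cos(α−β) + 2d(sin α − sin β) = 42.828011; p = √p² = 6.544311; φ = atan2(cos β − cos α, d + sin α − sin β) = -0.222324 rad; t = (φ − α) mod 2π = 0.843295 rad, q = (β − φ) mod 2π = 3.076715 rad → L = 6.71·(0.843295 + 6.544311 + 3.076715) = 6.71·10.464321 = 70.215593 m
RSR: p² = 2 + d² − 2cos(α−β) + 2d(sin β − sin α) = 77.771515; p = √p² = 8.818816; φ = atan2(cos α − cos β, d − sin α + sin β) = 0.164367 rad; t = (α − φ) mod 2π = 5.053200 rad, q = (φ − β) mod 2π = 3.593162 rad → L = 6.71·(5.053200 + 8.818816 + 3.593162) = 6.71·17.465177 = 117.191338 m
LSR: p² = d² − 2 + 2cos(α−β) + 2d(sin α + sin β) = 44.525142; p = √p² = 6.672716; φ = atan2(−cos α − cos β, d + sin α + sin β) − atan2(−2, p) = 0.359460 rad; t = (φ − α) mod 2π = 1.425079 rad, q = (φ − β) mod 2π = 3.788254 rad → L = 6.71·(1.425079 + 6.672716 + 3.788254) = 6.71·11.886049 = 79.755391 m
RSL: p² = d² − 2 + 2cos(α−β) − 2d(sin α + sin β) = 62.378176; p = √p² = 7.897986; φ = atan2(cos α + cos β, d − sin α − sin β) − atan2(2, p) = -0.306360 rad; t = (α − φ) mod 2π = 5.523926 rad, q = (β − φ) mod 2π = 3.160750 rad → L = 6.71·(5.523926 + 7.897986 + 3.160750) = 6.71·16.582662 = 111.269663 m
RLR: c = (6 − d² + 2cos(α−β) + 2d(sin α − sin β))/8 = -8.721439, |c| > 1 → infeasible
LRL: c = (6 − d² + 2cos(α−β) − 2d(sin α − sin β))/8 = -4.353501, |c| > 1 → infeasible
Shortest: LSL with L = 70.215593 m ≈ 70.2156 m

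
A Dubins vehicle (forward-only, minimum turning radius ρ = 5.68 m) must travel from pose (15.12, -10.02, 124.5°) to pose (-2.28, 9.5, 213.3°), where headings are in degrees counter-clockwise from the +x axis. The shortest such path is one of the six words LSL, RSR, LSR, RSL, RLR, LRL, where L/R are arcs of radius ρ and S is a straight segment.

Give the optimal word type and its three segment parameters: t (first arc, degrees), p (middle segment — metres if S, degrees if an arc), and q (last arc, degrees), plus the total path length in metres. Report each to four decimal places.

Let ψ = atan2(Δy, Δx) = atan2(19.52, -17.40) = 131.7136° be the start→goal bearing.
Normalize: d = |goal − start| / ρ = 26.149386/5.68 = 4.603765, α = (θ_start − ψ) mod 360° = 352.7864° = 6.157284 rad, β = (θ_goal − ψ) mod 360° = 81.5864° = 1.423951 rad.
Common terms: sin α = -0.125569, cos α = 0.992085, sin β = 0.989238, cos β = 0.146318, cos(α−β) = 0.020942, d² = 21.194654. Work in radians in the unit-radius frame; every candidate has L = ρ·(t + p + q).
LSL: p² = 2 + d² − 2cos(α−β) + 2d(sin α − sin β) = 12.888155; p = √p² = 3.590008; φ = atan2(cos β − cos α, d + sin α − sin β) = -0.237825 rad; t = (φ − α) mod 2π = 6.171262 rad, q = (β − φ) mod 2π = 1.661776 rad → L = 5.68·(6.171262 + 3.590008 + 1.661776) = 5.68·11.423045 = 64.882898 m
RSR: p² = 2 + d² − 2cos(α−β) + 2d(sin β − sin α) = 33.417383; p = √p² = 5.780777; φ = atan2(cos α − cos β, d − sin α + sin β) = 0.146834 rad; t = (α − φ) mod 2π = 6.010450 rad, q = (φ − β) mod 2π = 5.006068 rad → L = 5.68·(6.010450 + 5.780777 + 5.006068) = 5.68·16.797295 = 95.408637 m
LSR: p² = d² − 2 + 2cos(α−β) + 2d(sin α + sin β) = 27.188796; p = √p² = 5.214288; φ = atan2(−cos α − cos β, d + sin α + sin β) − atan2(−2, p) = 0.160973 rad; t = (φ − α) mod 2π = 0.286874 rad, q = (φ − β) mod 2π = 5.020207 rad → L = 5.68·(0.286874 + 5.214288 + 5.020207) = 5.68·10.521369 = 59.761378 m
RSL: p² = d² − 2 + 2cos(α−β) − 2d(sin α + sin β) = 11.284281; p = √p² = 3.359208; φ = atan2(cos α + cos β, d − sin α − sin β) − atan2(2, p) = -0.241546 rad; t = (α − φ) mod 2π = 0.115645 rad, q = (β − φ) mod 2π = 1.665497 rad → L = 5.68·(0.115645 + 3.359208 + 1.665497) = 5.68·5.140350 = 29.197190 m
RLR: c = (6 − d² + 2cos(α−β) + 2d(sin α − sin β))/8 = -3.177173, |c| > 1 → infeasible
LRL: c = (6 − d² + 2cos(α−β) − 2d(sin α − sin β))/8 = -0.611019; p = 2π − arccos c = 4.055041 rad; φ = atan2(cos β − cos α, d + sin α − sin β) = -0.237825 rad; t = (φ − α + p/2) mod 2π = 1.915597 rad, q = (β − α − t + p) mod 2π = 3.689297 rad → L = 5.68·(1.915597 + 4.055041 + 3.689297) = 5.68·9.659935 = 54.868430 m
Shortest: RSL with L = 29.197190 m ≈ 29.1972 m
Convert RSL to answer units (arcs ×180/π): t = 0.115645·180/π = 6.6260°, p = ρ·p = 5.68·3.359208 = 19.0803 m, q = 1.665497·180/π = 95.4260°, L = 29.1972 m.

RSL: t = 6.6260°, p = 19.0803 m, q = 95.4260°, L = 29.1972 m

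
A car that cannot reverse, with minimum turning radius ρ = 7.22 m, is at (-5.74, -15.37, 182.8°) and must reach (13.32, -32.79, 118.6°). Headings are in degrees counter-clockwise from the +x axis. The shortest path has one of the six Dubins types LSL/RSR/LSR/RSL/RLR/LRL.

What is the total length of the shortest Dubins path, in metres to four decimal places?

55.7055 m

Let ψ = atan2(Δy, Δx) = atan2(-17.42, 19.06) = -42.4259° be the start→goal bearing.
Normalize: d = |goal − start| / ρ = 25.821309/7.22 = 3.576359, α = (θ_start − ψ) mod 360° = 225.2259° = 3.930934 rad, β = (θ_goal − ψ) mod 360° = 161.0259° = 2.810433 rad.
Common terms: sin α = -0.709890, cos α = -0.704313, sin β = 0.325140, cos β = -0.945666, cos(α−β) = 0.435231, d² = 12.790341. Work in radians in the unit-radius frame; every candidate has L = ρ·(t + p + q).
LSL: p² = 2 + d² − 2cos(α−β) + 2d(sin α − sin β) = 6.516604; p = √p² = 2.552764; φ = atan2(cos β − cos α, d + sin α − sin β) = -0.094687 rad; t = (φ − α) mod 2π = 2.257564 rad, q = (β − φ) mod 2π = 2.905120 rad → L = 7.22·(2.257564 + 2.552764 + 2.905120) = 7.22·7.715448 = 55.705533 m
RSR: p² = 2 + d² − 2cos(α−β) + 2d(sin β − sin α) = 21.323154; p = √p² = 4.617700; φ = atan2(cos α − cos β, d − sin α + sin β) = 0.052291 rad; t = (α − φ) mod 2π = 3.878643 rad, q = (φ − β) mod 2π = 3.525043 rad → L = 7.22·(3.878643 + 4.617700 + 3.525043) = 7.22·12.021387 = 86.794412 m
LSR: p² = d² − 2 + 2cos(α−β) + 2d(sin α + sin β) = 8.908798; p = √p² = 2.984761; φ = atan2(−cos α − cos β, d + sin α + sin β) − atan2(−2, p) = 1.067490 rad; t = (φ − α) mod 2π = 3.419741 rad, q = (φ − β) mod 2π = 4.540242 rad → L = 7.22·(3.419741 + 2.984761 + 4.540242) = 7.22·10.944744 = 79.021053 m
RSL: p² = d² − 2 + 2cos(α−β) − 2d(sin α + sin β) = 14.412807; p = √p² = 3.796420; φ = atan2(cos α + cos β, d − sin α − sin β) − atan2(2, p) = -0.879554 rad; t = (α − φ) mod 2π = 4.810488 rad, q = (β − φ) mod 2π = 3.689986 rad → L = 7.22·(4.810488 + 3.796420 + 3.689986) = 7.22·12.296895 = 88.783579 m
RLR: c = (6 − d² + 2cos(α−β) + 2d(sin α − sin β))/8 = -1.665394, |c| > 1 → infeasible
LRL: c = (6 − d² + 2cos(α−β) − 2d(sin α − sin β))/8 = 0.185425; p = 2π − arccos c = 4.898893 rad; φ = atan2(cos β − cos α, d + sin α − sin β) = -0.094687 rad; t = (φ − α + p/2) mod 2π = 4.707010 rad, q = (β − α − t + p) mod 2π = 5.354566 rad → L = 7.22·(4.707010 + 4.898893 + 5.354566) = 7.22·14.960470 = 108.014591 m
Shortest: LSL with L = 55.705533 m ≈ 55.7055 m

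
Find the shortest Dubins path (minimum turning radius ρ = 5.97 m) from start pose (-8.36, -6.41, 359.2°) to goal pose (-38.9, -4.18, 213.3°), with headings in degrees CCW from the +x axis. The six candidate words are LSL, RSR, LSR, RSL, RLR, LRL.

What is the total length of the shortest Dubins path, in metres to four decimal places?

Let ψ = atan2(Δy, Δx) = atan2(2.23, -30.54) = 175.8237° be the start→goal bearing.
Normalize: d = |goal − start| / ρ = 30.621308/5.97 = 5.129197, α = (θ_start − ψ) mod 360° = 183.3763° = 3.200520 rad, β = (θ_goal − ψ) mod 360° = 37.4763° = 0.654084 rad.
Common terms: sin α = -0.058893, cos α = -0.998264, sin β = 0.608433, cos β = 0.793605, cos(α−β) = -0.828060, d² = 26.308665. Work in radians in the unit-radius frame; every candidate has L = ρ·(t + p + q).
LSL: p² = 2 + d² − 2cos(α−β) + 2d(sin α − sin β) = 23.119096; p = √p² = 4.808232; φ = atan2(cos β − cos α, d + sin α − sin β) = 0.381881 rad; t = (φ − α) mod 2π = 3.464547 rad, q = (β − φ) mod 2π = 0.272203 rad → L = 5.97·(3.464547 + 4.808232 + 0.272203) = 5.97·8.544982 = 51.013543 m
RSR: p² = 2 + d² − 2cos(α−β) + 2d(sin β − sin α) = 36.810476; p = √p² = 6.067164; φ = atan2(cos α − cos β, d − sin α + sin β) = -0.299810 rad; t = (α − φ) mod 2π = 3.500330 rad, q = (φ − β) mod 2π = 5.329291 rad → L = 5.97·(3.500330 + 6.067164 + 5.329291) = 5.97·14.896784 = 88.933803 m
LSR: p² = d² − 2 + 2cos(α−β) + 2d(sin α + sin β) = 28.289941; p = √p² = 5.318829; φ = atan2(−cos α − cos β, d + sin α + sin β) − atan2(−2, p) = 0.395691 rad; t = (φ − α) mod 2π = 3.478356 rad, q = (φ − β) mod 2π = 6.024792 rad → L = 5.97·(3.478356 + 5.318829 + 6.024792) = 5.97·14.821977 = 88.487204 m
RSL: p² = d² − 2 + 2cos(α−β) − 2d(sin α + sin β) = 17.015148; p = √p² = 4.124942; φ = atan2(cos α + cos β, d − sin α − sin β) − atan2(2, p) = -0.496118 rad; t = (α − φ) mod 2π = 3.696637 rad, q = (β − φ) mod 2π = 1.150202 rad → L = 5.97·(3.696637 + 4.124942 + 1.150202) = 5.97·8.971781 = 53.561534 m
RLR: c = (6 − d² + 2cos(α−β) + 2d(sin α − sin β))/8 = -3.601309, |c| > 1 → infeasible
LRL: c = (6 − d² + 2cos(α−β) − 2d(sin α − sin β))/8 = -1.889887, |c| > 1 → infeasible
Shortest: LSL with L = 51.013543 m ≈ 51.0135 m

51.0135 m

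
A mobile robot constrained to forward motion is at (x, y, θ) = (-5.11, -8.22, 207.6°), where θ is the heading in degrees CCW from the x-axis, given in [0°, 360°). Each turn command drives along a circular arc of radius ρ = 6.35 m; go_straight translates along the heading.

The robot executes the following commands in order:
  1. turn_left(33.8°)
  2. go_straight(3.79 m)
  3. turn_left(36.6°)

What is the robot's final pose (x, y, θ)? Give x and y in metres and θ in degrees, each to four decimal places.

(-10.2705, -18.0587, 278.0000°)

set_pose: (x, y, θ) = (-5.1100, -8.2200, 207.6000°), ρ = 6.35
turn_left(33.8°): centre at ρ to the left, rotate +33.8° → (-7.7433, -10.8077, 241.4000°)
go_straight(3.79): x += 3.79·cos θ, y += 3.79·sin θ → (-9.5575, -14.1353, 241.4000°)
turn_left(36.6°): centre at ρ to the left, rotate +36.6° → (-10.2705, -18.0587, 278.0000°)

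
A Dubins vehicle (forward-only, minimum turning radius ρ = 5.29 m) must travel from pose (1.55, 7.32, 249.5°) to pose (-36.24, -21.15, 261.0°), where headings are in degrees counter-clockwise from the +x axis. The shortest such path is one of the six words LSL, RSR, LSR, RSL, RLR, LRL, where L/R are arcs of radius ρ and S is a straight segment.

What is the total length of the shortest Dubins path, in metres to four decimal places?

47.9263 m

Let ψ = atan2(Δy, Δx) = atan2(-28.47, -37.79) = -143.0066° be the start→goal bearing.
Normalize: d = |goal − start| / ρ = 47.314110/5.29 = 8.944066, α = (θ_start − ψ) mod 360° = 32.5066° = 0.567347 rad, β = (θ_goal − ψ) mod 360° = 44.0066° = 0.768060 rad.
Common terms: sin α = 0.537397, cos α = 0.843330, sin β = 0.694741, cos β = 0.719260, cos(α−β) = 0.979925, d² = 79.996319. Work in radians in the unit-radius frame; every candidate has L = ρ·(t + p + q).
LSL: p² = 2 + d² − 2cos(α−β) + 2d(sin α − sin β) = 77.221871; p = √p² = 8.787598; φ = atan2(cos β − cos α, d + sin α − sin β) = -0.014119 rad; t = (φ − α) mod 2π = 5.701719 rad, q = (β − φ) mod 2π = 0.782179 rad → L = 5.29·(5.701719 + 8.787598 + 0.782179) = 5.29·15.271496 = 80.786212 m
RSR: p² = 2 + d² − 2cos(α−β) + 2d(sin β − sin α) = 82.851069; p = √p² = 9.102256; φ = atan2(cos α − cos β, d − sin α + sin β) = 0.013631 rad; t = (α − φ) mod 2π = 0.553716 rad, q = (φ − β) mod 2π = 5.528757 rad → L = 5.29·(0.553716 + 9.102256 + 5.528757) = 5.29·15.184729 = 80.327215 m
LSR: p² = d² − 2 + 2cos(α−β) + 2d(sin α + sin β) = 101.996808; p = √p² = 10.099347; φ = atan2(−cos α − cos β, d + sin α + sin β) − atan2(−2, p) = 0.043140 rad; t = (φ − α) mod 2π = 5.758978 rad, q = (φ − β) mod 2π = 5.558265 rad → L = 5.29·(5.758978 + 10.099347 + 5.558265) = 5.29·21.416591 = 113.293764 m
RSL: p² = d² − 2 + 2cos(α−β) − 2d(sin α + sin β) = 57.915529; p = √p² = 7.610225; φ = atan2(cos α + cos β, d − sin α − sin β) − atan2(2, p) = -0.057080 rad; t = (α − φ) mod 2π = 0.624427 rad, q = (β − φ) mod 2π = 0.825139 rad → L = 5.29·(0.624427 + 7.610225 + 0.825139) = 5.29·9.059791 = 47.926296 m
RLR: c = (6 − d² + 2cos(α−β) + 2d(sin α − sin β))/8 = -9.356384, |c| > 1 → infeasible
LRL: c = (6 − d² + 2cos(α−β) − 2d(sin α − sin β))/8 = -8.652734, |c| > 1 → infeasible
Shortest: RSL with L = 47.926296 m ≈ 47.9263 m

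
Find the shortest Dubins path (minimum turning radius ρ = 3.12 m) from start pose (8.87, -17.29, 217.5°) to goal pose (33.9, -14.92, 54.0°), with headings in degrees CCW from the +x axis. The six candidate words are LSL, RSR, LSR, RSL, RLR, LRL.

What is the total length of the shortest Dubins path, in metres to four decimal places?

Let ψ = atan2(Δy, Δx) = atan2(2.37, 25.03) = 5.4090° be the start→goal bearing.
Normalize: d = |goal − start| / ρ = 25.141953/3.12 = 8.058318, α = (θ_start − ψ) mod 360° = 212.0910° = 3.701686 rad, β = (θ_goal − ψ) mod 360° = 48.5910° = 0.848073 rad.
Common terms: sin α = -0.531265, cos α = -0.847205, sin β = 0.750007, cos β = 0.661430, cos(α−β) = -0.958820, d² = 64.936493. Work in radians in the unit-radius frame; every candidate has L = ρ·(t + p + q).
LSL: p² = 2 + d² − 2cos(α−β) + 2d(sin α − sin β) = 48.204328; p = √p² = 6.942934; φ = atan2(cos β − cos α, d + sin α − sin β) = 0.219038 rad; t = (φ − α) mod 2π = 2.800537 rad, q = (β − φ) mod 2π = 0.629035 rad → L = 3.12·(2.800537 + 6.942934 + 0.629035) = 3.12·10.372506 = 32.362218 m
RSR: p² = 2 + d² − 2cos(α−β) + 2d(sin β − sin α) = 89.503938; p = √p² = 9.460652; φ = atan2(cos α − cos β, d − sin α + sin β) = -0.160148 rad; t = (α − φ) mod 2π = 3.861834 rad, q = (φ − β) mod 2π = 5.274965 rad → L = 3.12·(3.861834 + 9.460652 + 5.274965) = 3.12·18.597451 = 58.024046 m
LSR: p² = d² − 2 + 2cos(α−β) + 2d(sin α + sin β) = 64.544234; p = √p² = 8.033943; φ = atan2(−cos α − cos β, d + sin α + sin β) − atan2(−2, p) = 0.266425 rad; t = (φ − α) mod 2π = 2.847924 rad, q = (φ − β) mod 2π = 5.701538 rad → L = 3.12·(2.847924 + 8.033943 + 5.701538) = 3.12·16.583405 = 51.740222 m
RSL: p² = d² − 2 + 2cos(α−β) − 2d(sin α + sin β) = 57.493474; p = √p² = 7.582445; φ = atan2(cos α + cos β, d − sin α − sin β) − atan2(2, p) = -0.281586 rad; t = (α − φ) mod 2π = 3.983272 rad, q = (β − φ) mod 2π = 1.129659 rad → L = 3.12·(3.983272 + 7.582445 + 1.129659) = 3.12·12.695376 = 39.609575 m
RLR: c = (6 − d² + 2cos(α−β) + 2d(sin α − sin β))/8 = -10.187992, |c| > 1 → infeasible
LRL: c = (6 − d² + 2cos(α−β) − 2d(sin α − sin β))/8 = -5.025541, |c| > 1 → infeasible
Shortest: LSL with L = 32.362218 m ≈ 32.3622 m

32.3622 m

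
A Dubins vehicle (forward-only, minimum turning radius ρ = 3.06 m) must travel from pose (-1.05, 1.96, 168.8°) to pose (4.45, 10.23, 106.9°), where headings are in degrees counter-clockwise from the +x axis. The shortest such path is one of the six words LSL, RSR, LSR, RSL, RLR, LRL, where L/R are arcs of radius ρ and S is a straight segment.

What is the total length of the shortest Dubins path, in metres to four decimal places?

Let ψ = atan2(Δy, Δx) = atan2(8.27, 5.50) = 56.3739° be the start→goal bearing.
Normalize: d = |goal − start| / ρ = 9.931913/3.06 = 3.245723, α = (θ_start − ψ) mod 360° = 112.4261° = 1.962205 rad, β = (θ_goal − ψ) mod 360° = 50.5261° = 0.881846 rad.
Common terms: sin α = 0.924373, cos α = -0.381491, sin β = 0.771914, cos β = 0.635727, cos(α−β) = 0.471012, d² = 10.534720. Work in radians in the unit-radius frame; every candidate has L = ρ·(t + p + q).
LSL: p² = 2 + d² − 2cos(α−β) + 2d(sin α − sin β) = 12.582373; p = √p² = 3.547164; φ = atan2(cos β − cos α, d + sin α − sin β) = 0.290853 rad; t = (φ − α) mod 2π = 4.611833 rad, q = (β − φ) mod 2π = 0.590993 rad → L = 3.06·(4.611833 + 3.547164 + 0.590993) = 3.06·8.749991 = 26.774971 m
RSR: p² = 2 + d² − 2cos(α−β) + 2d(sin β − sin α) = 10.603019; p = √p² = 3.256228; φ = atan2(cos α − cos β, d − sin α + sin β) = -0.317710 rad; t = (α − φ) mod 2π = 2.279915 rad, q = (φ − β) mod 2π = 5.083630 rad → L = 3.06·(2.279915 + 3.256228 + 5.083630) = 3.06·10.619772 = 32.496502 m
LSR: p² = d² − 2 + 2cos(α−β) + 2d(sin α + sin β) = 20.488096; p = √p² = 4.526378; φ = atan2(−cos α − cos β, d + sin α + sin β) − atan2(−2, p) = 0.364661 rad; t = (φ − α) mod 2π = 4.685641 rad, q = (φ − β) mod 2π = 5.766000 rad → L = 3.06·(4.685641 + 4.526378 + 5.766000) = 3.06·14.978019 = 45.832738 m
RSL: p² = d² − 2 + 2cos(α−β) − 2d(sin α + sin β) = -1.534610 < 0 → infeasible
RLR: c = (6 − d² + 2cos(α−β) + 2d(sin α − sin β))/8 = -0.325377; p = 2π − arccos c = 4.380978 rad; φ = atan2(cos α − cos β, d − sin α + sin β) = -0.317710 rad; t = (α − φ + p/2) mod 2π = 4.470404 rad, q = (α − β − t + p) mod 2π = 0.990933 rad → L = 3.06·(4.470404 + 4.380978 + 0.990933) = 3.06·9.842315 = 30.117485 m
LRL: c = (6 − d² + 2cos(α−β) − 2d(sin α − sin β))/8 = -0.572797; p = 2π − arccos c = 4.102475 rad; φ = atan2(cos β − cos α, d + sin α − sin β) = 0.290853 rad; t = (φ − α + p/2) mod 2π = 0.379886 rad, q = (β − α − t + p) mod 2π = 2.642231 rad → L = 3.06·(0.379886 + 4.102475 + 2.642231) = 3.06·7.124592 = 21.801251 m
Shortest: LRL with L = 21.801251 m ≈ 21.8013 m

21.8013 m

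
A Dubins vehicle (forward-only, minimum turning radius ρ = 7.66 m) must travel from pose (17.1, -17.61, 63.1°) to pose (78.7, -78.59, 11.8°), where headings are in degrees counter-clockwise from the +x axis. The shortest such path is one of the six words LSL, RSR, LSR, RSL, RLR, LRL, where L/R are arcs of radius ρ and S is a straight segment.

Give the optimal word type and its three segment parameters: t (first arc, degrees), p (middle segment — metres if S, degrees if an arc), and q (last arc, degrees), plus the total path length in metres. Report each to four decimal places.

Let ψ = atan2(Δy, Δx) = atan2(-60.98, 61.60) = -44.7102° be the start→goal bearing.
Normalize: d = |goal − start| / ρ = 86.678258/7.66 = 11.315699, α = (θ_start − ψ) mod 360° = 107.8102° = 1.881643 rad, β = (θ_goal − ψ) mod 360° = 56.5102° = 0.986289 rad.
Common terms: sin α = 0.952075, cos α = -0.305865, sin β = 0.833984, cos β = 0.551788, cos(α−β) = 0.625243, d² = 128.045055. Work in radians in the unit-radius frame; every candidate has L = ρ·(t + p + q).
LSL: p² = 2 + d² − 2cos(α−β) + 2d(sin α − sin β) = 131.467130; p = √p² = 11.465912; φ = atan2(cos β − cos α, d + sin α − sin β) = 0.074870 rad; t = (φ − α) mod 2π = 4.476412 rad, q = (β − φ) mod 2π = 0.911419 rad → L = 7.66·(4.476412 + 11.465912 + 0.911419) = 7.66·16.853743 = 129.099672 m
RSR: p² = 2 + d² − 2cos(α−β) + 2d(sin β − sin α) = 126.122009; p = √p² = 11.230406; φ = atan2(cos α − cos β, d − sin α + sin β) = -0.076443 rad; t = (α − φ) mod 2π = 1.958086 rad, q = (φ − β) mod 2π = 5.220453 rad → L = 7.66·(1.958086 + 11.230406 + 5.220453) = 7.66·18.408945 = 141.012517 m
LSR: p² = d² − 2 + 2cos(α−β) + 2d(sin α + sin β) = 167.716555; p = √p² = 12.950543; φ = atan2(−cos α − cos β, d + sin α + sin β) − atan2(−2, p) = 0.134455 rad; t = (φ − α) mod 2π = 4.535997 rad, q = (φ − β) mod 2π = 5.431351 rad → L = 7.66·(4.535997 + 12.950543 + 5.431351) = 7.66·22.917891 = 175.551048 m
RSL: p² = d² − 2 + 2cos(α−β) − 2d(sin α + sin β) = 86.874525; p = √p² = 9.320650; φ = atan2(cos α + cos β, d − sin α − sin β) − atan2(2, p) = -0.185572 rad; t = (α − φ) mod 2π = 2.067215 rad, q = (β − φ) mod 2π = 1.171861 rad → L = 7.66·(2.067215 + 9.320650 + 1.171861) = 7.66·12.559726 = 96.207501 m
RLR: c = (6 − d² + 2cos(α−β) + 2d(sin α − sin β))/8 = -14.765251, |c| > 1 → infeasible
LRL: c = (6 − d² + 2cos(α−β) − 2d(sin α − sin β))/8 = -15.433391, |c| > 1 → infeasible
Shortest: RSL with L = 96.207501 m ≈ 96.2075 m
Convert RSL to answer units (arcs ×180/π): t = 2.067215·180/π = 118.4427°, p = ρ·p = 7.66·9.320650 = 71.3962 m, q = 1.171861·180/π = 67.1427°, L = 96.2075 m.

RSL: t = 118.4427°, p = 71.3962 m, q = 67.1427°, L = 96.2075 m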